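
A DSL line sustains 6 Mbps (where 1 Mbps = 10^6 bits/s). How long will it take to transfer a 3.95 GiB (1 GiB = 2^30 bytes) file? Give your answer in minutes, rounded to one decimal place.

94.3 minutes

3.95 GiB = 4,241,280,204.8 bytes = 33,930,241,638.4 bits
6 Mbps = 6,000,000 bits/s
time = 33,930,241,638.4 / 6,000,000 = 5,655.04 s
5,655.04 s / 60 = 94.3 minutes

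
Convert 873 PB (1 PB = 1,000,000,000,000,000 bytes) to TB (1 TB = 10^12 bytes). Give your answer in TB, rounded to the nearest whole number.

873 PB × 1,000,000,000,000,000 bytes/PB = 873,000,000,000,000,000 bytes
1 TB = 1,000,000,000,000 bytes
873,000,000,000,000,000 / 1,000,000,000,000 = 873,000 TB

873,000 TB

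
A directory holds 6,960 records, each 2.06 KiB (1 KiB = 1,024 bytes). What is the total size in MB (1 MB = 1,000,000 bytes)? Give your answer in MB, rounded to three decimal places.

14.682 MB

Total = 6,960 × 2.06 KiB = 14337.6 KiB
= 14337.6 × 1,024 bytes = 14,681,702.4 bytes
1 MB = 1,000,000 bytes
14,681,702.4 / 1,000,000 = 14.682 MB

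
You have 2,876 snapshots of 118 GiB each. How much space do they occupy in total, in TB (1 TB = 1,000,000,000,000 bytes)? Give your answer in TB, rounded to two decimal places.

364.39 TB

Total = 2,876 × 118 GiB = 339,368 GiB
= 339,368 × 1,073,741,824 bytes = 364,393,615,327,232 bytes
1 TB = 1,000,000,000,000 bytes
364,393,615,327,232 / 1,000,000,000,000 = 364.39 TB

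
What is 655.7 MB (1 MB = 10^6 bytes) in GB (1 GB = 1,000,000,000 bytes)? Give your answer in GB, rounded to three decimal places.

0.656 GB

655.7 MB = 655.7 × 10^6 bytes = 655,700,000 bytes
1 GB = 10^9 bytes = 1,000,000,000 bytes
655,700,000 / 1,000,000,000 = 0.656 GB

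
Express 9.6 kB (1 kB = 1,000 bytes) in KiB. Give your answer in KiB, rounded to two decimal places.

9.38 KiB

9.6 kB = 9.6 × 10^3 bytes = 9,600 bytes
1 KiB = 2^10 bytes = 1,024 bytes
9,600 / 1,024 = 9.38 KiB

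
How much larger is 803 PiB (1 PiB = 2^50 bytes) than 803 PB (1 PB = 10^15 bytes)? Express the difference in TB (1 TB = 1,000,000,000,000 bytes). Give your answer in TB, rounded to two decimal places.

803 PiB = 803 × 1,125,899,906,842,624 = 904,097,625,194,627,072 bytes
803 PB = 803 × 1,000,000,000,000,000 = 803,000,000,000,000,000 bytes
difference = 101,097,625,194,627,072 bytes
101,097,625,194,627,072 / 1,000,000,000,000 = 101,097.63 TB

101,097.63 TB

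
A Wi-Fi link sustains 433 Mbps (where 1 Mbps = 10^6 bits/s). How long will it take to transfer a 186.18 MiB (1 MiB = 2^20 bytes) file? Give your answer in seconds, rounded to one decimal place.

186.18 MiB = 195,223,879.68 bytes = 1,561,791,037.44 bits
433 Mbps = 433,000,000 bits/s
time = 1,561,791,037.44 / 433,000,000 = 3.6 s

3.6 seconds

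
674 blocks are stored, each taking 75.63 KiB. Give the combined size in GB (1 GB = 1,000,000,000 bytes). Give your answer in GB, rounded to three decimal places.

Total = 674 × 75.63 KiB = 50974.62 KiB
= 50974.62 × 1,024 bytes = 52,198,010.88 bytes
1 GB = 1,000,000,000 bytes
52,198,010.88 / 1,000,000,000 = 0.052 GB

0.052 GB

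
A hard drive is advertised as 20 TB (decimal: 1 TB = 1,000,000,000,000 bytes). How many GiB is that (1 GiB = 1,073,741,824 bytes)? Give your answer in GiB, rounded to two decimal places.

20 TB × 1,000,000,000,000 bytes/TB = 20,000,000,000,000 bytes
1 GiB = 1,073,741,824 bytes
20,000,000,000,000 / 1,073,741,824 = 18,626.45 GiB

18,626.45 GiB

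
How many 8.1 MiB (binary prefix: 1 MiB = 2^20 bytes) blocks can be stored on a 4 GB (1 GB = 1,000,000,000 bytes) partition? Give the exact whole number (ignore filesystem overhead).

470

Capacity: 4 GB = 4,000,000,000 bytes
Per item: 8.1 MiB = 8,493,465.6 bytes
⌊4,000,000,000 / 8,493,465.6⌋ = 470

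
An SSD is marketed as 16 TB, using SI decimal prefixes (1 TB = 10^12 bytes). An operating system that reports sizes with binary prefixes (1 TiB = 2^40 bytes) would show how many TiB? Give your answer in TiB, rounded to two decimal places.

16 TB × 1,000,000,000,000 bytes/TB = 16,000,000,000,000 bytes
1 TiB = 1,099,511,627,776 bytes
16,000,000,000,000 / 1,099,511,627,776 = 14.55 TiB

14.55 TiB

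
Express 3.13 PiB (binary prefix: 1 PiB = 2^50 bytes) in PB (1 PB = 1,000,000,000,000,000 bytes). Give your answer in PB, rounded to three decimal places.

3.524 PB

3.13 PiB = 3.13 × 2^50 bytes = 3,524,066,708,417,413.12 bytes
1 PB = 10^15 bytes = 1,000,000,000,000,000 bytes
3,524,066,708,417,413.12 / 1,000,000,000,000,000 = 3.524 PB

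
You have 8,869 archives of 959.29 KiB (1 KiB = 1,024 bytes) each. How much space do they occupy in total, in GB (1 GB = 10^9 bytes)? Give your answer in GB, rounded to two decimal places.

Total = 8,869 × 959.29 KiB = 8507943.01 KiB
= 8507943.01 × 1,024 bytes = 8,712,133,642.24 bytes
1 GB = 1,000,000,000 bytes
8,712,133,642.24 / 1,000,000,000 = 8.71 GB

8.71 GB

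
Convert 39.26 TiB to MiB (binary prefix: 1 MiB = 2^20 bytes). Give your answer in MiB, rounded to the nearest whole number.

41,167,094 MiB

39.26 TiB × 1,099,511,627,776 bytes/TiB = 43,166,826,506,485.76 bytes
1 MiB = 1,048,576 bytes
43,166,826,506,485.76 / 1,048,576 = 41,167,094 MiB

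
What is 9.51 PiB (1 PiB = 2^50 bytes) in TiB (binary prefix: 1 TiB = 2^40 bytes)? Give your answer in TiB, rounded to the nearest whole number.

9,738 TiB

9.51 PiB = 9.51 × 2^50 bytes = 10,707,308,114,073,354.24 bytes
1 TiB = 2^40 bytes = 1,099,511,627,776 bytes
10,707,308,114,073,354.24 / 1,099,511,627,776 = 9,738 TiB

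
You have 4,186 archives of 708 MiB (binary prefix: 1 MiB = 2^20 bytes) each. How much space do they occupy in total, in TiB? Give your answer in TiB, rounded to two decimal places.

Total = 4,186 × 708 MiB = 2,963,688 MiB
= 2,963,688 × 1,048,576 bytes = 3,107,652,108,288 bytes
1 TiB = 1,099,511,627,776 bytes
3,107,652,108,288 / 1,099,511,627,776 = 2.83 TiB

2.83 TiB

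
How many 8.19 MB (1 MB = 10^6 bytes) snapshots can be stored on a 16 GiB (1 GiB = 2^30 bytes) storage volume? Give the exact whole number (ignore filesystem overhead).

Capacity: 16 GiB = 17,179,869,184 bytes
Per item: 8.19 MB = 8,190,000 bytes
⌊17,179,869,184 / 8,190,000⌋ = 2,097

2,097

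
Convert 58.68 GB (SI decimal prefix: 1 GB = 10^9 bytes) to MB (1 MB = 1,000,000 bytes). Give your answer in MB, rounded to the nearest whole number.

58.68 GB = 58.68 × 10^9 bytes = 58,680,000,000 bytes
1 MB = 1,000,000 bytes
58,680,000,000 / 1,000,000 = 58,680 MB

58,680 MB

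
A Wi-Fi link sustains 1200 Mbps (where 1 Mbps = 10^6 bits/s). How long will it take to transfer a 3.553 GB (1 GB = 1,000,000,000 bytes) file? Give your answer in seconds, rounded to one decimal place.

23.7 seconds

3.553 GB = 3,553,000,000 bytes = 28,424,000,000 bits
1200 Mbps = 1,200,000,000 bits/s
time = 28,424,000,000 / 1,200,000,000 = 23.7 s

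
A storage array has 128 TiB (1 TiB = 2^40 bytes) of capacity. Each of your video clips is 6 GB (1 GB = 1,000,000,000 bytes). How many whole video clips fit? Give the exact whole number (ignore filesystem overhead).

23,456

Capacity: 128 TiB = 140,737,488,355,328 bytes
Per item: 6 GB = 6,000,000,000 bytes
⌊140,737,488,355,328 / 6,000,000,000⌋ = 23,456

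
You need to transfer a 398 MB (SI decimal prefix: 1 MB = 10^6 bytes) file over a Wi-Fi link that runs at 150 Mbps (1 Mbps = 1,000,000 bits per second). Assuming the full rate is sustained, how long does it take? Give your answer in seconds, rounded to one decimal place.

398 MB = 398,000,000 bytes = 3,184,000,000 bits
150 Mbps = 150,000,000 bits/s
time = 3,184,000,000 / 150,000,000 = 21.2 s

21.2 seconds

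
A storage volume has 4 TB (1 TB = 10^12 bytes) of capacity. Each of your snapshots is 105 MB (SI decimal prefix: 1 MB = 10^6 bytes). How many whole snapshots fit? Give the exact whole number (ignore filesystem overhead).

Capacity: 4 TB = 4,000,000,000,000 bytes
Per item: 105 MB = 105,000,000 bytes
⌊4,000,000,000,000 / 105,000,000⌋ = 38,095

38,095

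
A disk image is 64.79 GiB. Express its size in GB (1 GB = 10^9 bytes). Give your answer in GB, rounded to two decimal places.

64.79 GiB × 1,073,741,824 bytes/GiB = 69,567,732,776.96 bytes
1 GB = 1,000,000,000 bytes
69,567,732,776.96 / 1,000,000,000 = 69.57 GB

69.57 GB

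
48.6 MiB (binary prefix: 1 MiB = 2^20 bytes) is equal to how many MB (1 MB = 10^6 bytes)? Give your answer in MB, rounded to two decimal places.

48.6 MiB = 48.6 × 2^20 bytes = 50,960,793.6 bytes
1 MB = 1,000,000 bytes
50,960,793.6 / 1,000,000 = 50.96 MB

50.96 MB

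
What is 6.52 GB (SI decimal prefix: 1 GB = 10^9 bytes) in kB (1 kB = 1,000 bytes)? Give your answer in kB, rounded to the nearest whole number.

6,520,000 kB

6.52 GB × 1,000,000,000 bytes/GB = 6,520,000,000 bytes
1 kB = 1,000 bytes
6,520,000,000 / 1,000 = 6,520,000 kB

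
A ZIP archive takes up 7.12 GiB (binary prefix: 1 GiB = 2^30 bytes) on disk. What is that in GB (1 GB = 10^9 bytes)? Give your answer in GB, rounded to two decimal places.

7.12 GiB × 1,073,741,824 bytes/GiB = 7,645,041,786.88 bytes
1 GB = 1,000,000,000 bytes
7,645,041,786.88 / 1,000,000,000 = 7.65 GB

7.65 GB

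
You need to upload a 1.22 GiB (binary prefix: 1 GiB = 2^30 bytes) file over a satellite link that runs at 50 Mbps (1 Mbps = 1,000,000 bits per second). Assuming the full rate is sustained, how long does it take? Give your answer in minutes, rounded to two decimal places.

1.22 GiB = 1,309,965,025.28 bytes = 10,479,720,202.24 bits
50 Mbps = 50,000,000 bits/s
time = 10,479,720,202.24 / 50,000,000 = 209.594 s
209.594 s / 60 = 3.49 minutes

3.49 minutes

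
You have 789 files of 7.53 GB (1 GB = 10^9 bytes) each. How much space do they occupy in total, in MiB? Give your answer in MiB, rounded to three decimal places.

5,665,941.238 MiB

Total = 789 × 7.53 GB = 5941.17 GB
= 5941.17 × 1,000,000,000 bytes = 5,941,170,000,000 bytes
1 MiB = 1,048,576 bytes
5,941,170,000,000 / 1,048,576 = 5,665,941.238 MiB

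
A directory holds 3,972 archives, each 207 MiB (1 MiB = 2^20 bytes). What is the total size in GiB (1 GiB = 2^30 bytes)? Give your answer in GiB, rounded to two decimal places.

802.93 GiB

Total = 3,972 × 207 MiB = 822,204 MiB
= 822,204 × 1,048,576 bytes = 862,143,381,504 bytes
1 GiB = 1,073,741,824 bytes
862,143,381,504 / 1,073,741,824 = 802.93 GiB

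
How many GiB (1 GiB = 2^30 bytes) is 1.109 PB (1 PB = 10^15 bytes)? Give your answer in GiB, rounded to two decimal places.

1,032,836.74 GiB

1.109 PB = 1.109 × 10^15 bytes = 1,109,000,000,000,000 bytes
1 GiB = 1,073,741,824 bytes
1,109,000,000,000,000 / 1,073,741,824 = 1,032,836.74 GiB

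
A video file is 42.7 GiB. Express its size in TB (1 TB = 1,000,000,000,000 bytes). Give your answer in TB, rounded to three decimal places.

42.7 GiB × 1,073,741,824 bytes/GiB = 45,848,775,884.8 bytes
1 TB = 10^12 bytes = 1,000,000,000,000 bytes
45,848,775,884.8 / 1,000,000,000,000 = 0.046 TB

0.046 TB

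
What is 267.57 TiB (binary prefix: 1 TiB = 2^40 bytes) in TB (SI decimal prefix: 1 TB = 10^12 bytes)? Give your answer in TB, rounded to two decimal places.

294.20 TB

267.57 TiB × 1,099,511,627,776 bytes/TiB = 294,196,326,244,024.32 bytes
1 TB = 1,000,000,000,000 bytes
294,196,326,244,024.32 / 1,000,000,000,000 = 294.20 TB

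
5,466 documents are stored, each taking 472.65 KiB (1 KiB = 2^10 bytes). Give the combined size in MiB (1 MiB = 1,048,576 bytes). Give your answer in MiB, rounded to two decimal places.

Total = 5,466 × 472.65 KiB = 2583504.9 KiB
= 2583504.9 × 1,024 bytes = 2,645,509,017.6 bytes
1 MiB = 1,048,576 bytes
2,645,509,017.6 / 1,048,576 = 2,522.95 MiB

2,522.95 MiB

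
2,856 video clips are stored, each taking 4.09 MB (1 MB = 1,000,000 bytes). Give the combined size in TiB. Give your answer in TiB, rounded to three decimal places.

Total = 2,856 × 4.09 MB = 11681.04 MB
= 11681.04 × 1,000,000 bytes = 11,681,040,000 bytes
1 TiB = 1,099,511,627,776 bytes
11,681,040,000 / 1,099,511,627,776 = 0.011 TiB

0.011 TiB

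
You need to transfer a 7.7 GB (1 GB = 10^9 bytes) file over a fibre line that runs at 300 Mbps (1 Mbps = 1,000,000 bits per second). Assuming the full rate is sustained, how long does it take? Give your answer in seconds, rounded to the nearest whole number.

7.7 GB = 7,700,000,000 bytes = 61,600,000,000 bits
300 Mbps = 300,000,000 bits/s
time = 61,600,000,000 / 300,000,000 = 205 s

205 seconds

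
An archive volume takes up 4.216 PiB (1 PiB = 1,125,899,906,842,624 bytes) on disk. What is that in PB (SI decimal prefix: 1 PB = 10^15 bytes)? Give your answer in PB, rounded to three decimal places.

4.747 PB

4.216 PiB × 1,125,899,906,842,624 bytes/PiB = 4,746,794,007,248,502.784 bytes
1 PB = 10^15 bytes = 1,000,000,000,000,000 bytes
4,746,794,007,248,502.784 / 1,000,000,000,000,000 = 4.747 PB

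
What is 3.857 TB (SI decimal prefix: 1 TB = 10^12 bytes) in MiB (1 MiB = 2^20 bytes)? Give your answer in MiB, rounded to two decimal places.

3.857 TB × 1,000,000,000,000 bytes/TB = 3,857,000,000,000 bytes
1 MiB = 2^20 bytes = 1,048,576 bytes
3,857,000,000,000 / 1,048,576 = 3,678,321.84 MiB

3,678,321.84 MiB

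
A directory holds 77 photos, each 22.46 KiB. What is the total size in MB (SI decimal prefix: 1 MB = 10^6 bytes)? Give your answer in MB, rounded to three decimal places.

Total = 77 × 22.46 KiB = 1729.42 KiB
= 1729.42 × 1,024 bytes = 1,770,926.08 bytes
1 MB = 1,000,000 bytes
1,770,926.08 / 1,000,000 = 1.771 MB

1.771 MB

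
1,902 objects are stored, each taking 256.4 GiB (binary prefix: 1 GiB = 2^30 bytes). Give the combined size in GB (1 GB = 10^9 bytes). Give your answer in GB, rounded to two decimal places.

523,634.68 GB

Total = 1,902 × 256.4 GiB = 487672.8 GiB
= 487672.8 × 1,073,741,824 bytes = 523,634,681,787,187.2 bytes
1 GB = 1,000,000,000 bytes
523,634,681,787,187.2 / 1,000,000,000 = 523,634.68 GB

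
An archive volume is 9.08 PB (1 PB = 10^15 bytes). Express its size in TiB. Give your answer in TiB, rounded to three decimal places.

8,258.212 TiB

9.08 PB = 9.08 × 10^15 bytes = 9,080,000,000,000,000 bytes
1 TiB = 2^40 bytes = 1,099,511,627,776 bytes
9,080,000,000,000,000 / 1,099,511,627,776 = 8,258.212 TiB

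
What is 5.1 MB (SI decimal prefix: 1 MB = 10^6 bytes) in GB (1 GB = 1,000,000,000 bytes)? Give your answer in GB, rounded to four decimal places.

0.0051 GB

5.1 MB × 1,000,000 bytes/MB = 5,100,000 bytes
1 GB = 10^9 bytes = 1,000,000,000 bytes
5,100,000 / 1,000,000,000 = 0.0051 GB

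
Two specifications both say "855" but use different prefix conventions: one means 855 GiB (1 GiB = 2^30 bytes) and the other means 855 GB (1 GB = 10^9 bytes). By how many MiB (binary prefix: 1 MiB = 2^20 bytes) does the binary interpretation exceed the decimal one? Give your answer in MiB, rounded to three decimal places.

60,128.459 MiB

855 GiB = 855 × 1,073,741,824 = 918,049,259,520 bytes
855 GB = 855 × 1,000,000,000 = 855,000,000,000 bytes
difference = 63,049,259,520 bytes
63,049,259,520 / 1,048,576 = 60,128.459 MiB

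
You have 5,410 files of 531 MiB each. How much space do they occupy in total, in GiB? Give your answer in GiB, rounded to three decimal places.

Total = 5,410 × 531 MiB = 2,872,710 MiB
= 2,872,710 × 1,048,576 bytes = 3,012,254,760,960 bytes
1 GiB = 1,073,741,824 bytes
3,012,254,760,960 / 1,073,741,824 = 2,805.381 GiB

2,805.381 GiB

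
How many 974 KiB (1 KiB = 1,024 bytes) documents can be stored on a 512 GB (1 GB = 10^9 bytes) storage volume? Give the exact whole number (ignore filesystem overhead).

513,347

Capacity: 512 GB = 512,000,000,000 bytes
Per item: 974 KiB = 997,376 bytes
⌊512,000,000,000 / 997,376⌋ = 513,347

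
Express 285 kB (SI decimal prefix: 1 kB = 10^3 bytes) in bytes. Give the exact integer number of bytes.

285,000 bytes

285 × 1,000 = 285,000 bytes  (1 kB = 10^3 bytes)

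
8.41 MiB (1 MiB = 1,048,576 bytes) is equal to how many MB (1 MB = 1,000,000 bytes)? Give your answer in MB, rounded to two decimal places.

8.82 MB

8.41 MiB = 8.41 × 2^20 bytes = 8,818,524.16 bytes
1 MB = 10^6 bytes = 1,000,000 bytes
8,818,524.16 / 1,000,000 = 8.82 MB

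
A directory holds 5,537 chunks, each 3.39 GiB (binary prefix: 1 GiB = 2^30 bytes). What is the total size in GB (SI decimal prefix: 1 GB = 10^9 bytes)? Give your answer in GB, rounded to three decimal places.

Total = 5,537 × 3.39 GiB = 18770.43 GiB
= 18770.43 × 1,073,741,824 bytes = 20,154,595,745,464.32 bytes
1 GB = 1,000,000,000 bytes
20,154,595,745,464.32 / 1,000,000,000 = 20,154.596 GB

20,154.596 GB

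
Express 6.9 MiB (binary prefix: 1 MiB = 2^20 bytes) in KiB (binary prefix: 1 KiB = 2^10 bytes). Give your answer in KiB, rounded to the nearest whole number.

7,066 KiB

6.9 MiB = 6.9 × 2^20 bytes = 7,235,174.4 bytes
1 KiB = 1,024 bytes
7,235,174.4 / 1,024 = 7,066 KiB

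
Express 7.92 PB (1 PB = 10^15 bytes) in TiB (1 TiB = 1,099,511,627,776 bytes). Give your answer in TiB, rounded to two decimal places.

7.92 PB = 7.92 × 10^15 bytes = 7,920,000,000,000,000 bytes
1 TiB = 2^40 bytes = 1,099,511,627,776 bytes
7,920,000,000,000,000 / 1,099,511,627,776 = 7,203.20 TiB

7,203.20 TiB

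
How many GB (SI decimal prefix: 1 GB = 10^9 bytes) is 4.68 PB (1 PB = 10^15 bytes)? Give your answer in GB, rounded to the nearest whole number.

4,680,000 GB

4.68 PB = 4.68 × 10^15 bytes = 4,680,000,000,000,000 bytes
1 GB = 1,000,000,000 bytes
4,680,000,000,000,000 / 1,000,000,000 = 4,680,000 GB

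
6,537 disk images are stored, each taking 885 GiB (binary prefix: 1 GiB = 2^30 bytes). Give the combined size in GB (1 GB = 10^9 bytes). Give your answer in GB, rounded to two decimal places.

6,211,859.52 GB

Total = 6,537 × 885 GiB = 5,785,245 GiB
= 5,785,245 × 1,073,741,824 bytes = 6,211,859,518,586,880 bytes
1 GB = 1,000,000,000 bytes
6,211,859,518,586,880 / 1,000,000,000 = 6,211,859.52 GB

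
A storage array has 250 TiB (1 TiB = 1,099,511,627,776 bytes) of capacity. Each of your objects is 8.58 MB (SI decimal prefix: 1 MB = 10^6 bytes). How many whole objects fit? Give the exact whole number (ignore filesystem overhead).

32,037,052

Capacity: 250 TiB = 274,877,906,944,000 bytes
Per item: 8.58 MB = 8,580,000 bytes
⌊274,877,906,944,000 / 8,580,000⌋ = 32,037,052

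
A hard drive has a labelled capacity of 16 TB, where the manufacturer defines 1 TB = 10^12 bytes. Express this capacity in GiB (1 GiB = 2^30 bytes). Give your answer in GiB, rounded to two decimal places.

14,901.16 GiB

16 TB × 1,000,000,000,000 bytes/TB = 16,000,000,000,000 bytes
1 GiB = 2^30 bytes = 1,073,741,824 bytes
16,000,000,000,000 / 1,073,741,824 = 14,901.16 GiB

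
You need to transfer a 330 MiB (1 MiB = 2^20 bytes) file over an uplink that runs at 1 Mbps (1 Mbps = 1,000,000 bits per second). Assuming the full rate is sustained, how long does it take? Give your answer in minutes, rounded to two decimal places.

330 MiB = 346,030,080 bytes = 2,768,240,640 bits
1 Mbps = 1,000,000 bits/s
time = 2,768,240,640 / 1,000,000 = 2,768.241 s
2,768.241 s / 60 = 46.14 minutes

46.14 minutes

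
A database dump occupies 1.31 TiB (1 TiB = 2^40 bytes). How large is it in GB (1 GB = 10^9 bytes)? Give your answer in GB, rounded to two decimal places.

1.31 TiB × 1,099,511,627,776 bytes/TiB = 1,440,360,232,386.56 bytes
1 GB = 10^9 bytes = 1,000,000,000 bytes
1,440,360,232,386.56 / 1,000,000,000 = 1,440.36 GB

1,440.36 GB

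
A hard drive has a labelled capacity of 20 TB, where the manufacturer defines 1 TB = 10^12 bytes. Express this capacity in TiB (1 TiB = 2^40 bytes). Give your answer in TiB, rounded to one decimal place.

18.2 TiB

20 TB × 1,000,000,000,000 bytes/TB = 20,000,000,000,000 bytes
1 TiB = 2^40 bytes = 1,099,511,627,776 bytes
20,000,000,000,000 / 1,099,511,627,776 = 18.2 TiB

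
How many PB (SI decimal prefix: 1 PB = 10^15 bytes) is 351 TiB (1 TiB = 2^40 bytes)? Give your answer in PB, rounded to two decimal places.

351 TiB × 1,099,511,627,776 bytes/TiB = 385,928,581,349,376 bytes
1 PB = 10^15 bytes = 1,000,000,000,000,000 bytes
385,928,581,349,376 / 1,000,000,000,000,000 = 0.39 PB

0.39 PB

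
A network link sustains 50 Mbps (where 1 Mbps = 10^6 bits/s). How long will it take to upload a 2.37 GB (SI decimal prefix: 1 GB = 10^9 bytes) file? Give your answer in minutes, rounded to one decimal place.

2.37 GB = 2,370,000,000 bytes = 18,960,000,000 bits
50 Mbps = 50,000,000 bits/s
time = 18,960,000,000 / 50,000,000 = 379.20 s
379.20 s / 60 = 6.3 minutes

6.3 minutes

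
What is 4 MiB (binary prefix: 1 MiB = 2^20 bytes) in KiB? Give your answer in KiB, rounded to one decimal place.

4 MiB = 4 × 2^20 bytes = 4,194,304 bytes
1 KiB = 1,024 bytes
4,194,304 / 1,024 = 4,096.0 KiB

4,096.0 KiB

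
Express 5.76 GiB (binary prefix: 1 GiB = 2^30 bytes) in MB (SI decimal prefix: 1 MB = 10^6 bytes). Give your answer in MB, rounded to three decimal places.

5.76 GiB = 5.76 × 2^30 bytes = 6,184,752,906.24 bytes
1 MB = 1,000,000 bytes
6,184,752,906.24 / 1,000,000 = 6,184.753 MB

6,184.753 MB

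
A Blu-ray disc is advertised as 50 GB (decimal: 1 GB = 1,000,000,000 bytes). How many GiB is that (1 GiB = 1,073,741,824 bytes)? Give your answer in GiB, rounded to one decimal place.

50 GB = 50 × 10^9 bytes = 50,000,000,000 bytes
1 GiB = 2^30 bytes = 1,073,741,824 bytes
50,000,000,000 / 1,073,741,824 = 46.6 GiB

46.6 GiB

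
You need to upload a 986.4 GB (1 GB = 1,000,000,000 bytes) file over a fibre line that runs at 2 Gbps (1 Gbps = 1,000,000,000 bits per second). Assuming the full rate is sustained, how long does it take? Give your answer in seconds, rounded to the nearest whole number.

3,946 seconds

986.4 GB = 986,400,000,000 bytes = 7,891,200,000,000 bits
2 Gbps = 2,000,000,000 bits/s
time = 7,891,200,000,000 / 2,000,000,000 = 3,946 s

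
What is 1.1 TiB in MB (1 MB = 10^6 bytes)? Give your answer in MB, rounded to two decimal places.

1.1 TiB × 1,099,511,627,776 bytes/TiB = 1,209,462,790,553.6 bytes
1 MB = 1,000,000 bytes
1,209,462,790,553.6 / 1,000,000 = 1,209,462.79 MB

1,209,462.79 MB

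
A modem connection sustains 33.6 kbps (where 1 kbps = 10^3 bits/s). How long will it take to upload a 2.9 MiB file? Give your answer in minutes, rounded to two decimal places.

12.07 minutes

2.9 MiB = 3,040,870.4 bytes = 24,326,963.2 bits
33.6 kbps = 33,600 bits/s
time = 24,326,963.2 / 33,600 = 724.017 s
724.017 s / 60 = 12.07 minutes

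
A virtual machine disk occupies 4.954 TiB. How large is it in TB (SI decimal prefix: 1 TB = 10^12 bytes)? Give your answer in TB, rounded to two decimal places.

5.45 TB

4.954 TiB × 1,099,511,627,776 bytes/TiB = 5,446,980,604,002.304 bytes
1 TB = 1,000,000,000,000 bytes
5,446,980,604,002.304 / 1,000,000,000,000 = 5.45 TB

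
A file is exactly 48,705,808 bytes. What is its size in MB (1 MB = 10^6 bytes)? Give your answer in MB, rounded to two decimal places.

48,705,808 bytes given.
1 MB = 1,000,000 bytes
48,705,808 / 1,000,000 = 48.71 MB

48.71 MB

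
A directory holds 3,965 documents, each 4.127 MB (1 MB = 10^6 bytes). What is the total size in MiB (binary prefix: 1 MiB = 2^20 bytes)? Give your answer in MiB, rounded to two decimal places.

Total = 3,965 × 4.127 MB = 16363.555 MB
= 16363.555 × 1,000,000 bytes = 16,363,555,000 bytes
1 MiB = 1,048,576 bytes
16,363,555,000 / 1,048,576 = 15,605.50 MiB

15,605.50 MiB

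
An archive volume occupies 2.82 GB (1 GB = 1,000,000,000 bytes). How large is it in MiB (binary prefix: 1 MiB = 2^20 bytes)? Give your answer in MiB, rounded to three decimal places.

2,689.362 MiB

2.82 GB × 1,000,000,000 bytes/GB = 2,820,000,000 bytes
1 MiB = 1,048,576 bytes
2,820,000,000 / 1,048,576 = 2,689.362 MiB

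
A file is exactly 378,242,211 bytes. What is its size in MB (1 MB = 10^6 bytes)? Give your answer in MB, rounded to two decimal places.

378.24 MB

378,242,211 bytes given.
1 MB = 10^6 bytes = 1,000,000 bytes
378,242,211 / 1,000,000 = 378.24 MB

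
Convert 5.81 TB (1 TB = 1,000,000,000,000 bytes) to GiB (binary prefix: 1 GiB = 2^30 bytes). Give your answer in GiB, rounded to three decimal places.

5,410.984 GiB

5.81 TB = 5.81 × 10^12 bytes = 5,810,000,000,000 bytes
1 GiB = 2^30 bytes = 1,073,741,824 bytes
5,810,000,000,000 / 1,073,741,824 = 5,410.984 GiB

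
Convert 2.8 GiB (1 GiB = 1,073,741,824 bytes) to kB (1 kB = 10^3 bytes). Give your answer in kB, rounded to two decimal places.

2.8 GiB = 2.8 × 2^30 bytes = 3,006,477,107.2 bytes
1 kB = 1,000 bytes
3,006,477,107.2 / 1,000 = 3,006,477.11 kB

3,006,477.11 kB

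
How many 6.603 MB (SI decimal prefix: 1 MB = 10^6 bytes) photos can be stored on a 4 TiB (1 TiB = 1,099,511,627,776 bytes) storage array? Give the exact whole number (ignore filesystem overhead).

Capacity: 4 TiB = 4,398,046,511,104 bytes
Per item: 6.603 MB = 6,603,000 bytes
⌊4,398,046,511,104 / 6,603,000⌋ = 666,067

666,067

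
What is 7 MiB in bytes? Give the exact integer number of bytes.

7,340,032 bytes

7 × 1,048,576 = 7,340,032 bytes  (1 MiB = 2^20 bytes)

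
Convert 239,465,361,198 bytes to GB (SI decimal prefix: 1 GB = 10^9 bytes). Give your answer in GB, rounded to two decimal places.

239.47 GB

239,465,361,198 bytes given.
1 GB = 1,000,000,000 bytes
239,465,361,198 / 1,000,000,000 = 239.47 GB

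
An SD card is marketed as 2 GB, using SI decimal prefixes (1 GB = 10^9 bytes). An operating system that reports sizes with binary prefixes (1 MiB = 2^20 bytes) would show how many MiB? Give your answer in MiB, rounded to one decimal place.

1,907.3 MiB

2 GB = 2 × 10^9 bytes = 2,000,000,000 bytes
1 MiB = 2^20 bytes = 1,048,576 bytes
2,000,000,000 / 1,048,576 = 1,907.3 MiB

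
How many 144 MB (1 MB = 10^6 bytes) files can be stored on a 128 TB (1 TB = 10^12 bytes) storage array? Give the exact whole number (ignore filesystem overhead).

Capacity: 128 TB = 128,000,000,000,000 bytes
Per item: 144 MB = 144,000,000 bytes
⌊128,000,000,000,000 / 144,000,000⌋ = 888,888

888,888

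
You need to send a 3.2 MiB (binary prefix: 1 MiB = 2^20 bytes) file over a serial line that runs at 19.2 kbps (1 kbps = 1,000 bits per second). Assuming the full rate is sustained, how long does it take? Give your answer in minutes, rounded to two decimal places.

3.2 MiB = 3,355,443.2 bytes = 26,843,545.6 bits
19.2 kbps = 19,200 bits/s
time = 26,843,545.6 / 19,200 = 1,398.101 s
1,398.101 s / 60 = 23.30 minutes

23.30 minutes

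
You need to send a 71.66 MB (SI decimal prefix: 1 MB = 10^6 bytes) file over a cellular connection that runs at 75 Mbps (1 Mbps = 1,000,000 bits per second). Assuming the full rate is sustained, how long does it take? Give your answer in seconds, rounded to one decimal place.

7.6 seconds

71.66 MB = 71,660,000 bytes = 573,280,000 bits
75 Mbps = 75,000,000 bits/s
time = 573,280,000 / 75,000,000 = 7.6 s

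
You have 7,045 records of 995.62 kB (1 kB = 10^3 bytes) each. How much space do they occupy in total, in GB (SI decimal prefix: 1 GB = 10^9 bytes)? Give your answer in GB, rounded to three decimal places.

Total = 7,045 × 995.62 kB = 7014142.9 kB
= 7014142.9 × 1,000 bytes = 7,014,142,900 bytes
1 GB = 1,000,000,000 bytes
7,014,142,900 / 1,000,000,000 = 7.014 GB

7.014 GB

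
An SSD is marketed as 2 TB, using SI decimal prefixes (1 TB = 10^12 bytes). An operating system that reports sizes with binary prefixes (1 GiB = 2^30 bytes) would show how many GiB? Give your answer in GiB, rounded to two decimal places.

2 TB = 2 × 10^12 bytes = 2,000,000,000,000 bytes
1 GiB = 1,073,741,824 bytes
2,000,000,000,000 / 1,073,741,824 = 1,862.65 GiB

1,862.65 GiB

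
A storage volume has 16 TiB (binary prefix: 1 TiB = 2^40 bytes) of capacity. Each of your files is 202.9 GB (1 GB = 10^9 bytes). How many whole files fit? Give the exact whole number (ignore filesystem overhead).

86

Capacity: 16 TiB = 17,592,186,044,416 bytes
Per item: 202.9 GB = 202,900,000,000 bytes
⌊17,592,186,044,416 / 202,900,000,000⌋ = 86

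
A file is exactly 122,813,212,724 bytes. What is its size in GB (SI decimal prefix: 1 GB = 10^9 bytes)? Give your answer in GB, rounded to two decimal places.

122.81 GB

122,813,212,724 bytes given.
1 GB = 10^9 bytes = 1,000,000,000 bytes
122,813,212,724 / 1,000,000,000 = 122.81 GB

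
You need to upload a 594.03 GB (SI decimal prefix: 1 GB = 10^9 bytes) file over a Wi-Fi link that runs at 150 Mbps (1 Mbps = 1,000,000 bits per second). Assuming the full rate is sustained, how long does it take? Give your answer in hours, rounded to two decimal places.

594.03 GB = 594,030,000,000 bytes = 4,752,240,000,000 bits
150 Mbps = 150,000,000 bits/s
time = 4,752,240,000,000 / 150,000,000 = 31,681.6000 s
31,681.6000 s / 3600 = 8.80 hours

8.80 hours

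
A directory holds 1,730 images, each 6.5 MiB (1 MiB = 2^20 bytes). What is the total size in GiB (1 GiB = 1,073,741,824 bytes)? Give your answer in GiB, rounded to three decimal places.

Total = 1,730 × 6.5 MiB = 11,245 MiB
= 11,245 × 1,048,576 bytes = 11,791,237,120 bytes
1 GiB = 1,073,741,824 bytes
11,791,237,120 / 1,073,741,824 = 10.981 GiB

10.981 GiB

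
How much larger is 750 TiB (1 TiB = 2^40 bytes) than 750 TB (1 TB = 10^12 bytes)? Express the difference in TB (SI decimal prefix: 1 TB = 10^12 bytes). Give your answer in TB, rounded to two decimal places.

74.63 TB

750 TiB = 750 × 1,099,511,627,776 = 824,633,720,832,000 bytes
750 TB = 750 × 1,000,000,000,000 = 750,000,000,000,000 bytes
difference = 74,633,720,832,000 bytes
74,633,720,832,000 / 1,000,000,000,000 = 74.63 TB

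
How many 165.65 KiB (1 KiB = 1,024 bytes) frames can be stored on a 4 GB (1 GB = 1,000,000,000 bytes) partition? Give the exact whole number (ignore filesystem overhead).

Capacity: 4 GB = 4,000,000,000 bytes
Per item: 165.65 KiB = 169,625.6 bytes
⌊4,000,000,000 / 169,625.6⌋ = 23,581

23,581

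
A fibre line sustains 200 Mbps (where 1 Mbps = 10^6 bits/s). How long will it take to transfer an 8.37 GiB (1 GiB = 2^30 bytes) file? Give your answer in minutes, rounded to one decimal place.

6.0 minutes

8.37 GiB = 8,987,219,066.88 bytes = 71,897,752,535.04 bits
200 Mbps = 200,000,000 bits/s
time = 71,897,752,535.04 / 200,000,000 = 359.49 s
359.49 s / 60 = 6.0 minutes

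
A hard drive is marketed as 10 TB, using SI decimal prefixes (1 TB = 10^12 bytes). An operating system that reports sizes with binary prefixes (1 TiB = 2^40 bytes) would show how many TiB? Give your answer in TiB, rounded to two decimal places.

9.09 TiB

10 TB = 10 × 10^12 bytes = 10,000,000,000,000 bytes
1 TiB = 2^40 bytes = 1,099,511,627,776 bytes
10,000,000,000,000 / 1,099,511,627,776 = 9.09 TiB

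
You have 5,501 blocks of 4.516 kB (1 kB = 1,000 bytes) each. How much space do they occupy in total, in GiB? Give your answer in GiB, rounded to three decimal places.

0.023 GiB

Total = 5,501 × 4.516 kB = 24842.516 kB
= 24842.516 × 1,000 bytes = 24,842,516 bytes
1 GiB = 1,073,741,824 bytes
24,842,516 / 1,073,741,824 = 0.023 GiB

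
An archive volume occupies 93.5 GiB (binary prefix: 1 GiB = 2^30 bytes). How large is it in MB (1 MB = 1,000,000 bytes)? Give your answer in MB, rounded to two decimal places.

100,394.86 MB

93.5 GiB = 93.5 × 2^30 bytes = 100,394,860,544 bytes
1 MB = 1,000,000 bytes
100,394,860,544 / 1,000,000 = 100,394.86 MB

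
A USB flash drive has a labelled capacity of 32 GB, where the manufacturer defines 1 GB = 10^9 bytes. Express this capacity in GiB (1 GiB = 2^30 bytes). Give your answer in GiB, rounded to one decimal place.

29.8 GiB

32 GB = 32 × 10^9 bytes = 32,000,000,000 bytes
1 GiB = 1,073,741,824 bytes
32,000,000,000 / 1,073,741,824 = 29.8 GiB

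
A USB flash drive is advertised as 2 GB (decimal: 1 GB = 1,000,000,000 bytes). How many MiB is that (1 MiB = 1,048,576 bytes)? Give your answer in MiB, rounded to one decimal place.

1,907.3 MiB

2 GB = 2 × 10^9 bytes = 2,000,000,000 bytes
1 MiB = 1,048,576 bytes
2,000,000,000 / 1,048,576 = 1,907.3 MiB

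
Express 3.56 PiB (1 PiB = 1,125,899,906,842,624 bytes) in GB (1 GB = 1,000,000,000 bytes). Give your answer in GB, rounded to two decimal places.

3.56 PiB = 3.56 × 2^50 bytes = 4,008,203,668,359,741.44 bytes
1 GB = 10^9 bytes = 1,000,000,000 bytes
4,008,203,668,359,741.44 / 1,000,000,000 = 4,008,203.67 GB

4,008,203.67 GB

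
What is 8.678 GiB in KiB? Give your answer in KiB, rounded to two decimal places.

8.678 GiB × 1,073,741,824 bytes/GiB = 9,317,931,548.672 bytes
1 KiB = 2^10 bytes = 1,024 bytes
9,317,931,548.672 / 1,024 = 9,099,542.53 KiB

9,099,542.53 KiB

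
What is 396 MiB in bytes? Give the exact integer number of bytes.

415,236,096 bytes

396 × 1,048,576 = 415,236,096 bytes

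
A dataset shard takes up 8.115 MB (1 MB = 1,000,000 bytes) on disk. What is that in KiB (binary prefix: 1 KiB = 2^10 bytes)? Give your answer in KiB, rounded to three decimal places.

8.115 MB × 1,000,000 bytes/MB = 8,115,000 bytes
1 KiB = 1,024 bytes
8,115,000 / 1,024 = 7,924.805 KiB

7,924.805 KiB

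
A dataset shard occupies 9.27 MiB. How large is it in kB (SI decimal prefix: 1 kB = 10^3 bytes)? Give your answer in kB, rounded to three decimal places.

9,720.300 kB

9.27 MiB = 9.27 × 2^20 bytes = 9,720,299.52 bytes
1 kB = 10^3 bytes = 1,000 bytes
9,720,299.52 / 1,000 = 9,720.300 kB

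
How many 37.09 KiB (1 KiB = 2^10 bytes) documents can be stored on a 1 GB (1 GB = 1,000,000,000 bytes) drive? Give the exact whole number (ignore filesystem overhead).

Capacity: 1 GB = 1,000,000,000 bytes
Per item: 37.09 KiB = 37,980.16 bytes
⌊1,000,000,000 / 37,980.16⌋ = 26,329

26,329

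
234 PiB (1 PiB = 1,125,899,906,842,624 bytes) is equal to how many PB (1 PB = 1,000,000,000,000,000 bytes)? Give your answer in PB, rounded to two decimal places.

263.46 PB

234 PiB = 234 × 2^50 bytes = 263,460,578,201,174,016 bytes
1 PB = 10^15 bytes = 1,000,000,000,000,000 bytes
263,460,578,201,174,016 / 1,000,000,000,000,000 = 263.46 PB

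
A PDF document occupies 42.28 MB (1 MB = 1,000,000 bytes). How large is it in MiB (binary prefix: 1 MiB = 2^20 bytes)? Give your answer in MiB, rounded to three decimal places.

42.28 MB = 42.28 × 10^6 bytes = 42,280,000 bytes
1 MiB = 2^20 bytes = 1,048,576 bytes
42,280,000 / 1,048,576 = 40.321 MiB

40.321 MiB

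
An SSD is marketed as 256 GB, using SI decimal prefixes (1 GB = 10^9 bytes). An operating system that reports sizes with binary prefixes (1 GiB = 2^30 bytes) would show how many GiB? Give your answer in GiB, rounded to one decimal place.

238.4 GiB

256 GB = 256 × 10^9 bytes = 256,000,000,000 bytes
1 GiB = 2^30 bytes = 1,073,741,824 bytes
256,000,000,000 / 1,073,741,824 = 238.4 GiB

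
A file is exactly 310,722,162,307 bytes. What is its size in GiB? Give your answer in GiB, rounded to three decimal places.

289.383 GiB

310,722,162,307 bytes given.
1 GiB = 1,073,741,824 bytes
310,722,162,307 / 1,073,741,824 = 289.383 GiB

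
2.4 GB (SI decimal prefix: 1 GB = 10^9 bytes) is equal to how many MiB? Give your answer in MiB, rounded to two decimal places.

2,288.82 MiB

2.4 GB = 2.4 × 10^9 bytes = 2,400,000,000 bytes
1 MiB = 2^20 bytes = 1,048,576 bytes
2,400,000,000 / 1,048,576 = 2,288.82 MiB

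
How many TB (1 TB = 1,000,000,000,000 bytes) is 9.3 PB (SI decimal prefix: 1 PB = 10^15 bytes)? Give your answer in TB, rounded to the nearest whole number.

9.3 PB = 9.3 × 10^15 bytes = 9,300,000,000,000,000 bytes
1 TB = 10^12 bytes = 1,000,000,000,000 bytes
9,300,000,000,000,000 / 1,000,000,000,000 = 9,300 TB

9,300 TB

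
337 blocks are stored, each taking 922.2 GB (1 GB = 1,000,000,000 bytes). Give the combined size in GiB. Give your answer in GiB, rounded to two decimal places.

Total = 337 × 922.2 GB = 310781.4 GB
= 310781.4 × 1,000,000,000 bytes = 310,781,400,000,000 bytes
1 GiB = 1,073,741,824 bytes
310,781,400,000,000 / 1,073,741,824 = 289,437.73 GiB

289,437.73 GiB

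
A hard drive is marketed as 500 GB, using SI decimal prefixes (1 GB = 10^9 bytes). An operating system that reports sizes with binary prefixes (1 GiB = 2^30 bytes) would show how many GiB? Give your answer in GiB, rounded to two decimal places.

465.66 GiB

500 GB = 500 × 10^9 bytes = 500,000,000,000 bytes
1 GiB = 2^30 bytes = 1,073,741,824 bytes
500,000,000,000 / 1,073,741,824 = 465.66 GiB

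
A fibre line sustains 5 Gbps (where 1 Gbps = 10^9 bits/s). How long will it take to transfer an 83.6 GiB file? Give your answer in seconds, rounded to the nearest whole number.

83.6 GiB = 89,764,816,486.4 bytes = 718,118,531,891.2 bits
5 Gbps = 5,000,000,000 bits/s
time = 718,118,531,891.2 / 5,000,000,000 = 144 s

144 seconds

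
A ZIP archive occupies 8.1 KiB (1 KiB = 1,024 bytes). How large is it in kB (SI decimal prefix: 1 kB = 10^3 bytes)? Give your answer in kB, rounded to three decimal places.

8.1 KiB = 8.1 × 2^10 bytes = 8,294.4 bytes
1 kB = 10^3 bytes = 1,000 bytes
8,294.4 / 1,000 = 8.294 kB

8.294 kB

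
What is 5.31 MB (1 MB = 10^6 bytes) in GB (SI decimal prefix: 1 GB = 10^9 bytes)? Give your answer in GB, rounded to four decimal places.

5.31 MB = 5.31 × 10^6 bytes = 5,310,000 bytes
1 GB = 1,000,000,000 bytes
5,310,000 / 1,000,000,000 = 0.0053 GB

0.0053 GB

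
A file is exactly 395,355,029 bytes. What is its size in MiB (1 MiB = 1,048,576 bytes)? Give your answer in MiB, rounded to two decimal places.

395,355,029 bytes given.
1 MiB = 1,048,576 bytes
395,355,029 / 1,048,576 = 377.04 MiB

377.04 MiB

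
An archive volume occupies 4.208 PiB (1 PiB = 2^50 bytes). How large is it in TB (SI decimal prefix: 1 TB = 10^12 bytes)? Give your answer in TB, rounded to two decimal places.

4,737.79 TB

4.208 PiB × 1,125,899,906,842,624 bytes/PiB = 4,737,786,807,993,761.792 bytes
1 TB = 1,000,000,000,000 bytes
4,737,786,807,993,761.792 / 1,000,000,000,000 = 4,737.79 TB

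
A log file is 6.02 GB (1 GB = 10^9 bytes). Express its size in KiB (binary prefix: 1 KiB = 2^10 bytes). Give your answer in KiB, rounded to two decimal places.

5,878,906.25 KiB

6.02 GB = 6.02 × 10^9 bytes = 6,020,000,000 bytes
1 KiB = 1,024 bytes
6,020,000,000 / 1,024 = 5,878,906.25 KiB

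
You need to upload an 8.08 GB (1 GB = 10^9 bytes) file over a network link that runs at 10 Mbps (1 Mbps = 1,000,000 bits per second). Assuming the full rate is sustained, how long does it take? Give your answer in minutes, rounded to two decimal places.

107.73 minutes

8.08 GB = 8,080,000,000 bytes = 64,640,000,000 bits
10 Mbps = 10,000,000 bits/s
time = 64,640,000,000 / 10,000,000 = 6,464.000 s
6,464.000 s / 60 = 107.73 minutes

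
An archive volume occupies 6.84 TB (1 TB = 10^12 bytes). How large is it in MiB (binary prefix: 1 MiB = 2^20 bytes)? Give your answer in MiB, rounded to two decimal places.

6.84 TB = 6.84 × 10^12 bytes = 6,840,000,000,000 bytes
1 MiB = 2^20 bytes = 1,048,576 bytes
6,840,000,000,000 / 1,048,576 = 6,523,132.32 MiB

6,523,132.32 MiB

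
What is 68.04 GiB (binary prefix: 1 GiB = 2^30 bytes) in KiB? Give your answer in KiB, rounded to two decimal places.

68.04 GiB = 68.04 × 2^30 bytes = 73,057,393,704.96 bytes
1 KiB = 1,024 bytes
73,057,393,704.96 / 1,024 = 71,345,111.04 KiB

71,345,111.04 KiB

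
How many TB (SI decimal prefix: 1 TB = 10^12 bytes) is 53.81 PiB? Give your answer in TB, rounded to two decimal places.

53.81 PiB = 53.81 × 2^50 bytes = 60,584,673,987,201,597.44 bytes
1 TB = 1,000,000,000,000 bytes
60,584,673,987,201,597.44 / 1,000,000,000,000 = 60,584.67 TB

60,584.67 TB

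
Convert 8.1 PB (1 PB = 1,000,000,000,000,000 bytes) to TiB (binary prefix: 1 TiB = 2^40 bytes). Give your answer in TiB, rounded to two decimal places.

7,366.91 TiB

8.1 PB × 1,000,000,000,000,000 bytes/PB = 8,100,000,000,000,000 bytes
1 TiB = 2^40 bytes = 1,099,511,627,776 bytes
8,100,000,000,000,000 / 1,099,511,627,776 = 7,366.91 TiB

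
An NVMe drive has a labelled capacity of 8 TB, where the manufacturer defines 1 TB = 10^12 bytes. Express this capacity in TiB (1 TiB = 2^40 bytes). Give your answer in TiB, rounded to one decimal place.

7.3 TiB

8 TB × 1,000,000,000,000 bytes/TB = 8,000,000,000,000 bytes
1 TiB = 1,099,511,627,776 bytes
8,000,000,000,000 / 1,099,511,627,776 = 7.3 TiB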